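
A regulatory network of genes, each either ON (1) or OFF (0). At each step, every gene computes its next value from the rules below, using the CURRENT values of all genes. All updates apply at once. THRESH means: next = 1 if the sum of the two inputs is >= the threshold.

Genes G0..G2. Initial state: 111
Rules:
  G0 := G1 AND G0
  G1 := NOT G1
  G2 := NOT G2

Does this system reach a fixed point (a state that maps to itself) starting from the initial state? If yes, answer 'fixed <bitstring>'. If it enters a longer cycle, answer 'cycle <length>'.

Step 0: 111
Step 1: G0=G1&G0=1&1=1 G1=NOT G1=NOT 1=0 G2=NOT G2=NOT 1=0 -> 100
Step 2: G0=G1&G0=0&1=0 G1=NOT G1=NOT 0=1 G2=NOT G2=NOT 0=1 -> 011
Step 3: G0=G1&G0=1&0=0 G1=NOT G1=NOT 1=0 G2=NOT G2=NOT 1=0 -> 000
Step 4: G0=G1&G0=0&0=0 G1=NOT G1=NOT 0=1 G2=NOT G2=NOT 0=1 -> 011
Cycle of length 2 starting at step 2 -> no fixed point

Answer: cycle 2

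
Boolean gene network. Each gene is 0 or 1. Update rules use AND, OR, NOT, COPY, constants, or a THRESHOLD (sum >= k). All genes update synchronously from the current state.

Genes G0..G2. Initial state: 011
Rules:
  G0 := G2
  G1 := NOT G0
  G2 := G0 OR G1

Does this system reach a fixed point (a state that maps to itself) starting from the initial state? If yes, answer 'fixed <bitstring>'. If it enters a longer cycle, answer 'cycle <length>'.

Step 0: 011
Step 1: G0=G2=1 G1=NOT G0=NOT 0=1 G2=G0|G1=0|1=1 -> 111
Step 2: G0=G2=1 G1=NOT G0=NOT 1=0 G2=G0|G1=1|1=1 -> 101
Step 3: G0=G2=1 G1=NOT G0=NOT 1=0 G2=G0|G1=1|0=1 -> 101
Fixed point reached at step 2: 101

Answer: fixed 101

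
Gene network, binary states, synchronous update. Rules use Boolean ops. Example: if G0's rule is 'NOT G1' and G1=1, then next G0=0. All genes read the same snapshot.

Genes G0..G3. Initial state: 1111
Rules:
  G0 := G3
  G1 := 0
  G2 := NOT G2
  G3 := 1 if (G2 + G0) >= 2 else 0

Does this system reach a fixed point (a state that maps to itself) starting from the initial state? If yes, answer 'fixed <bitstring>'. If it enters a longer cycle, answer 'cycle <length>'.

Step 0: 1111
Step 1: G0=G3=1 G1=0(const) G2=NOT G2=NOT 1=0 G3=(1+1>=2)=1 -> 1001
Step 2: G0=G3=1 G1=0(const) G2=NOT G2=NOT 0=1 G3=(0+1>=2)=0 -> 1010
Step 3: G0=G3=0 G1=0(const) G2=NOT G2=NOT 1=0 G3=(1+1>=2)=1 -> 0001
Step 4: G0=G3=1 G1=0(const) G2=NOT G2=NOT 0=1 G3=(0+0>=2)=0 -> 1010
Cycle of length 2 starting at step 2 -> no fixed point

Answer: cycle 2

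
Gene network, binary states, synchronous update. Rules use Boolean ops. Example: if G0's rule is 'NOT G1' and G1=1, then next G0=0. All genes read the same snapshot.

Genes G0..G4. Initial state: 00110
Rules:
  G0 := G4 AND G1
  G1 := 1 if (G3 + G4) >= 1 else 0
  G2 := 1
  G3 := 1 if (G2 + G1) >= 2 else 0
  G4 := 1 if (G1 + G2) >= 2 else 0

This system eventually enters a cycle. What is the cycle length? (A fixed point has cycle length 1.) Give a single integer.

Step 0: 00110
Step 1: G0=G4&G1=0&0=0 G1=(1+0>=1)=1 G2=1(const) G3=(1+0>=2)=0 G4=(0+1>=2)=0 -> 01100
Step 2: G0=G4&G1=0&1=0 G1=(0+0>=1)=0 G2=1(const) G3=(1+1>=2)=1 G4=(1+1>=2)=1 -> 00111
Step 3: G0=G4&G1=1&0=0 G1=(1+1>=1)=1 G2=1(const) G3=(1+0>=2)=0 G4=(0+1>=2)=0 -> 01100
State from step 3 equals state from step 1 -> cycle length 2

Answer: 2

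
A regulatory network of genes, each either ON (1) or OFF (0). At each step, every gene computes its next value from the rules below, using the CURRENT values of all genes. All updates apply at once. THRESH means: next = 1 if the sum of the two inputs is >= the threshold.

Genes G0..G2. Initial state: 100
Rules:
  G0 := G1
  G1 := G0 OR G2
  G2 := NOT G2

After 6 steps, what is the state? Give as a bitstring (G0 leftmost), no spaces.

Step 1: G0=G1=0 G1=G0|G2=1|0=1 G2=NOT G2=NOT 0=1 -> 011
Step 2: G0=G1=1 G1=G0|G2=0|1=1 G2=NOT G2=NOT 1=0 -> 110
Step 3: G0=G1=1 G1=G0|G2=1|0=1 G2=NOT G2=NOT 0=1 -> 111
Step 4: G0=G1=1 G1=G0|G2=1|1=1 G2=NOT G2=NOT 1=0 -> 110
Step 5: G0=G1=1 G1=G0|G2=1|0=1 G2=NOT G2=NOT 0=1 -> 111
Step 6: G0=G1=1 G1=G0|G2=1|1=1 G2=NOT G2=NOT 1=0 -> 110

110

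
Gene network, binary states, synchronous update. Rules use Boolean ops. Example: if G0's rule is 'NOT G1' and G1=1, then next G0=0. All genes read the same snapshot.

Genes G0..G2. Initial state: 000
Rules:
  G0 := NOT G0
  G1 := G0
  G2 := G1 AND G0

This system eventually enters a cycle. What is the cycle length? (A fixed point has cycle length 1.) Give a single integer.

Answer: 2

Derivation:
Step 0: 000
Step 1: G0=NOT G0=NOT 0=1 G1=G0=0 G2=G1&G0=0&0=0 -> 100
Step 2: G0=NOT G0=NOT 1=0 G1=G0=1 G2=G1&G0=0&1=0 -> 010
Step 3: G0=NOT G0=NOT 0=1 G1=G0=0 G2=G1&G0=1&0=0 -> 100
State from step 3 equals state from step 1 -> cycle length 2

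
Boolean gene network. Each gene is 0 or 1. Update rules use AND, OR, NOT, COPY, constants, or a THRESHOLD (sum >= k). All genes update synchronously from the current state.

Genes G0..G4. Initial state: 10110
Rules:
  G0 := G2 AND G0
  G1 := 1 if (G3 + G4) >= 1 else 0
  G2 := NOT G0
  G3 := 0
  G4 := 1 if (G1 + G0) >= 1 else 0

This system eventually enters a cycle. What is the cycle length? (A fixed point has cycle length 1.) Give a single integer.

Step 0: 10110
Step 1: G0=G2&G0=1&1=1 G1=(1+0>=1)=1 G2=NOT G0=NOT 1=0 G3=0(const) G4=(0+1>=1)=1 -> 11001
Step 2: G0=G2&G0=0&1=0 G1=(0+1>=1)=1 G2=NOT G0=NOT 1=0 G3=0(const) G4=(1+1>=1)=1 -> 01001
Step 3: G0=G2&G0=0&0=0 G1=(0+1>=1)=1 G2=NOT G0=NOT 0=1 G3=0(const) G4=(1+0>=1)=1 -> 01101
Step 4: G0=G2&G0=1&0=0 G1=(0+1>=1)=1 G2=NOT G0=NOT 0=1 G3=0(const) G4=(1+0>=1)=1 -> 01101
State from step 4 equals state from step 3 -> cycle length 1

Answer: 1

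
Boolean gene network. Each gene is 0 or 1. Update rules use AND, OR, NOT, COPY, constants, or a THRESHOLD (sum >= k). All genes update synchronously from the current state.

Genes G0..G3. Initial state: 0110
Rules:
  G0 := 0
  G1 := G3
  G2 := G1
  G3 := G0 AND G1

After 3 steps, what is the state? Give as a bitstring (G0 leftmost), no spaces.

Step 1: G0=0(const) G1=G3=0 G2=G1=1 G3=G0&G1=0&1=0 -> 0010
Step 2: G0=0(const) G1=G3=0 G2=G1=0 G3=G0&G1=0&0=0 -> 0000
Step 3: G0=0(const) G1=G3=0 G2=G1=0 G3=G0&G1=0&0=0 -> 0000

0000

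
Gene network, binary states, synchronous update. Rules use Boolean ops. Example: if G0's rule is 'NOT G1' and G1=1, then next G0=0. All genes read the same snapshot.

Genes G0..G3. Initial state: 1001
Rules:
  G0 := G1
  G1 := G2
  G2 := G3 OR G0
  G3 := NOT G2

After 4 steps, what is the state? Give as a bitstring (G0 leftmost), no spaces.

Step 1: G0=G1=0 G1=G2=0 G2=G3|G0=1|1=1 G3=NOT G2=NOT 0=1 -> 0011
Step 2: G0=G1=0 G1=G2=1 G2=G3|G0=1|0=1 G3=NOT G2=NOT 1=0 -> 0110
Step 3: G0=G1=1 G1=G2=1 G2=G3|G0=0|0=0 G3=NOT G2=NOT 1=0 -> 1100
Step 4: G0=G1=1 G1=G2=0 G2=G3|G0=0|1=1 G3=NOT G2=NOT 0=1 -> 1011

1011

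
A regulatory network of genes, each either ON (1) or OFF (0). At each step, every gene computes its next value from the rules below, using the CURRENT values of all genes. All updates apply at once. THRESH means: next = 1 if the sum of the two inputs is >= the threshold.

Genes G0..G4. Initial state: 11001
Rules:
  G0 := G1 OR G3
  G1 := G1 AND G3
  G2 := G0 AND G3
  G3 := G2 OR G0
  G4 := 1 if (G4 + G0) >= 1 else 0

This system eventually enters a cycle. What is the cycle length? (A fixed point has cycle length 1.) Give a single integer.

Answer: 1

Derivation:
Step 0: 11001
Step 1: G0=G1|G3=1|0=1 G1=G1&G3=1&0=0 G2=G0&G3=1&0=0 G3=G2|G0=0|1=1 G4=(1+1>=1)=1 -> 10011
Step 2: G0=G1|G3=0|1=1 G1=G1&G3=0&1=0 G2=G0&G3=1&1=1 G3=G2|G0=0|1=1 G4=(1+1>=1)=1 -> 10111
Step 3: G0=G1|G3=0|1=1 G1=G1&G3=0&1=0 G2=G0&G3=1&1=1 G3=G2|G0=1|1=1 G4=(1+1>=1)=1 -> 10111
State from step 3 equals state from step 2 -> cycle length 1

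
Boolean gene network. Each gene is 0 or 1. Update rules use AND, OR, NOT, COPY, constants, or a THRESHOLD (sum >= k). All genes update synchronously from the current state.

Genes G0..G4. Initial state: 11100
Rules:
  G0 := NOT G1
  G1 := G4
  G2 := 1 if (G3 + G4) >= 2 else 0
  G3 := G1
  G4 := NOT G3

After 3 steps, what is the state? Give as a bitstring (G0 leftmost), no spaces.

Step 1: G0=NOT G1=NOT 1=0 G1=G4=0 G2=(0+0>=2)=0 G3=G1=1 G4=NOT G3=NOT 0=1 -> 00011
Step 2: G0=NOT G1=NOT 0=1 G1=G4=1 G2=(1+1>=2)=1 G3=G1=0 G4=NOT G3=NOT 1=0 -> 11100
Step 3: G0=NOT G1=NOT 1=0 G1=G4=0 G2=(0+0>=2)=0 G3=G1=1 G4=NOT G3=NOT 0=1 -> 00011

00011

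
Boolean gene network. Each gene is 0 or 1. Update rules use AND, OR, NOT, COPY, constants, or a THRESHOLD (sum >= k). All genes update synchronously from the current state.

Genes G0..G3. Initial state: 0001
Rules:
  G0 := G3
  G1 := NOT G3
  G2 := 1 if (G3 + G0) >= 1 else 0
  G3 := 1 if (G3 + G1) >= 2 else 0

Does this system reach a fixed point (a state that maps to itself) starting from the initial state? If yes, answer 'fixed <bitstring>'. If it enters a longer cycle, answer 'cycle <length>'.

Step 0: 0001
Step 1: G0=G3=1 G1=NOT G3=NOT 1=0 G2=(1+0>=1)=1 G3=(1+0>=2)=0 -> 1010
Step 2: G0=G3=0 G1=NOT G3=NOT 0=1 G2=(0+1>=1)=1 G3=(0+0>=2)=0 -> 0110
Step 3: G0=G3=0 G1=NOT G3=NOT 0=1 G2=(0+0>=1)=0 G3=(0+1>=2)=0 -> 0100
Step 4: G0=G3=0 G1=NOT G3=NOT 0=1 G2=(0+0>=1)=0 G3=(0+1>=2)=0 -> 0100
Fixed point reached at step 3: 0100

Answer: fixed 0100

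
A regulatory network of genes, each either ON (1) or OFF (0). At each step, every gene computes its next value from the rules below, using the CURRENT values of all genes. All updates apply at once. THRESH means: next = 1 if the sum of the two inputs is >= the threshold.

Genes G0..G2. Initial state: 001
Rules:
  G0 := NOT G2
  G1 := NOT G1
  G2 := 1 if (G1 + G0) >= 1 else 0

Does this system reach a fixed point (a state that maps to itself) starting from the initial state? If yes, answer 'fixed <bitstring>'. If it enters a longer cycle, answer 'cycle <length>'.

Step 0: 001
Step 1: G0=NOT G2=NOT 1=0 G1=NOT G1=NOT 0=1 G2=(0+0>=1)=0 -> 010
Step 2: G0=NOT G2=NOT 0=1 G1=NOT G1=NOT 1=0 G2=(1+0>=1)=1 -> 101
Step 3: G0=NOT G2=NOT 1=0 G1=NOT G1=NOT 0=1 G2=(0+1>=1)=1 -> 011
Step 4: G0=NOT G2=NOT 1=0 G1=NOT G1=NOT 1=0 G2=(1+0>=1)=1 -> 001
Cycle of length 4 starting at step 0 -> no fixed point

Answer: cycle 4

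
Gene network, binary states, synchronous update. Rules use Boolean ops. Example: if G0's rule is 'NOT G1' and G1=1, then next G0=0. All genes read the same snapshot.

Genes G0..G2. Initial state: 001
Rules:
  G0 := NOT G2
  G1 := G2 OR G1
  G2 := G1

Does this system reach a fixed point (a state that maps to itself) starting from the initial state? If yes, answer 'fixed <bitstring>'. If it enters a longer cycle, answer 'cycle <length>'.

Answer: fixed 011

Derivation:
Step 0: 001
Step 1: G0=NOT G2=NOT 1=0 G1=G2|G1=1|0=1 G2=G1=0 -> 010
Step 2: G0=NOT G2=NOT 0=1 G1=G2|G1=0|1=1 G2=G1=1 -> 111
Step 3: G0=NOT G2=NOT 1=0 G1=G2|G1=1|1=1 G2=G1=1 -> 011
Step 4: G0=NOT G2=NOT 1=0 G1=G2|G1=1|1=1 G2=G1=1 -> 011
Fixed point reached at step 3: 011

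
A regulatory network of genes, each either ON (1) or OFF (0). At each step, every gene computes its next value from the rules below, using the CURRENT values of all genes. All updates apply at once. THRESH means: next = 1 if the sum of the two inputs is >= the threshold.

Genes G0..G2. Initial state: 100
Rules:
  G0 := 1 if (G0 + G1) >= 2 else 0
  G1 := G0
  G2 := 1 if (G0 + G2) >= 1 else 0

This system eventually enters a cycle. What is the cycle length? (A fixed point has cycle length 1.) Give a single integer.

Step 0: 100
Step 1: G0=(1+0>=2)=0 G1=G0=1 G2=(1+0>=1)=1 -> 011
Step 2: G0=(0+1>=2)=0 G1=G0=0 G2=(0+1>=1)=1 -> 001
Step 3: G0=(0+0>=2)=0 G1=G0=0 G2=(0+1>=1)=1 -> 001
State from step 3 equals state from step 2 -> cycle length 1

Answer: 1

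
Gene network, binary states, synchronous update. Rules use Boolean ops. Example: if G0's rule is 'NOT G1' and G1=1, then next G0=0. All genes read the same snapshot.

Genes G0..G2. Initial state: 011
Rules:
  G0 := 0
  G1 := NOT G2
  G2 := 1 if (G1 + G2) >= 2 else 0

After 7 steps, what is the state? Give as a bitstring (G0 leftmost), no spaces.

Step 1: G0=0(const) G1=NOT G2=NOT 1=0 G2=(1+1>=2)=1 -> 001
Step 2: G0=0(const) G1=NOT G2=NOT 1=0 G2=(0+1>=2)=0 -> 000
Step 3: G0=0(const) G1=NOT G2=NOT 0=1 G2=(0+0>=2)=0 -> 010
Step 4: G0=0(const) G1=NOT G2=NOT 0=1 G2=(1+0>=2)=0 -> 010
Step 5: G0=0(const) G1=NOT G2=NOT 0=1 G2=(1+0>=2)=0 -> 010
Step 6: G0=0(const) G1=NOT G2=NOT 0=1 G2=(1+0>=2)=0 -> 010
Step 7: G0=0(const) G1=NOT G2=NOT 0=1 G2=(1+0>=2)=0 -> 010

010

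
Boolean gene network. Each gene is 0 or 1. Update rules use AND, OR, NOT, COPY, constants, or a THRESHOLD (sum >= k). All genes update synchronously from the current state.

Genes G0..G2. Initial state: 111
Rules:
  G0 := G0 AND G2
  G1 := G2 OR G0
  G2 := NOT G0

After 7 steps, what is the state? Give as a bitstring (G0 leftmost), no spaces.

Step 1: G0=G0&G2=1&1=1 G1=G2|G0=1|1=1 G2=NOT G0=NOT 1=0 -> 110
Step 2: G0=G0&G2=1&0=0 G1=G2|G0=0|1=1 G2=NOT G0=NOT 1=0 -> 010
Step 3: G0=G0&G2=0&0=0 G1=G2|G0=0|0=0 G2=NOT G0=NOT 0=1 -> 001
Step 4: G0=G0&G2=0&1=0 G1=G2|G0=1|0=1 G2=NOT G0=NOT 0=1 -> 011
Step 5: G0=G0&G2=0&1=0 G1=G2|G0=1|0=1 G2=NOT G0=NOT 0=1 -> 011
Step 6: G0=G0&G2=0&1=0 G1=G2|G0=1|0=1 G2=NOT G0=NOT 0=1 -> 011
Step 7: G0=G0&G2=0&1=0 G1=G2|G0=1|0=1 G2=NOT G0=NOT 0=1 -> 011

011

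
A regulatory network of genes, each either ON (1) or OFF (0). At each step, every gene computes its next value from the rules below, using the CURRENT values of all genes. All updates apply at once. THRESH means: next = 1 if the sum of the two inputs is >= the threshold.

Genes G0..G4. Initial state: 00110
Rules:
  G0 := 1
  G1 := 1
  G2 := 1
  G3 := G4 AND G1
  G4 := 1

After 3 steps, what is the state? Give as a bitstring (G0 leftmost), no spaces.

Step 1: G0=1(const) G1=1(const) G2=1(const) G3=G4&G1=0&0=0 G4=1(const) -> 11101
Step 2: G0=1(const) G1=1(const) G2=1(const) G3=G4&G1=1&1=1 G4=1(const) -> 11111
Step 3: G0=1(const) G1=1(const) G2=1(const) G3=G4&G1=1&1=1 G4=1(const) -> 11111

11111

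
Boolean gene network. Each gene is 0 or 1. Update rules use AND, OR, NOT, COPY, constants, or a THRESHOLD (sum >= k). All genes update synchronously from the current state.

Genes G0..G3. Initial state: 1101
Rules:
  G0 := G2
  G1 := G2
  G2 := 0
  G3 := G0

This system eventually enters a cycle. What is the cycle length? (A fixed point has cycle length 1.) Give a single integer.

Answer: 1

Derivation:
Step 0: 1101
Step 1: G0=G2=0 G1=G2=0 G2=0(const) G3=G0=1 -> 0001
Step 2: G0=G2=0 G1=G2=0 G2=0(const) G3=G0=0 -> 0000
Step 3: G0=G2=0 G1=G2=0 G2=0(const) G3=G0=0 -> 0000
State from step 3 equals state from step 2 -> cycle length 1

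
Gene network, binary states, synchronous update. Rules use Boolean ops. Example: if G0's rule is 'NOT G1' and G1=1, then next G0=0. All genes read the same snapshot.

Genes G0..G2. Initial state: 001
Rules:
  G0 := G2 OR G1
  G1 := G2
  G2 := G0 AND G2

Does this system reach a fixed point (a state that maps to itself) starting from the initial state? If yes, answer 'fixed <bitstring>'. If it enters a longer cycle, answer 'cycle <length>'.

Step 0: 001
Step 1: G0=G2|G1=1|0=1 G1=G2=1 G2=G0&G2=0&1=0 -> 110
Step 2: G0=G2|G1=0|1=1 G1=G2=0 G2=G0&G2=1&0=0 -> 100
Step 3: G0=G2|G1=0|0=0 G1=G2=0 G2=G0&G2=1&0=0 -> 000
Step 4: G0=G2|G1=0|0=0 G1=G2=0 G2=G0&G2=0&0=0 -> 000
Fixed point reached at step 3: 000

Answer: fixed 000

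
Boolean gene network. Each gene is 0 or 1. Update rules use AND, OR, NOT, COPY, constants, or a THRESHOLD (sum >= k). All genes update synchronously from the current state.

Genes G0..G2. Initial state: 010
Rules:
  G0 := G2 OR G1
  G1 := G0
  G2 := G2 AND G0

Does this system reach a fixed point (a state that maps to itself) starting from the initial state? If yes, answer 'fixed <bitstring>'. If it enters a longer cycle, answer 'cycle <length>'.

Answer: cycle 2

Derivation:
Step 0: 010
Step 1: G0=G2|G1=0|1=1 G1=G0=0 G2=G2&G0=0&0=0 -> 100
Step 2: G0=G2|G1=0|0=0 G1=G0=1 G2=G2&G0=0&1=0 -> 010
Cycle of length 2 starting at step 0 -> no fixed point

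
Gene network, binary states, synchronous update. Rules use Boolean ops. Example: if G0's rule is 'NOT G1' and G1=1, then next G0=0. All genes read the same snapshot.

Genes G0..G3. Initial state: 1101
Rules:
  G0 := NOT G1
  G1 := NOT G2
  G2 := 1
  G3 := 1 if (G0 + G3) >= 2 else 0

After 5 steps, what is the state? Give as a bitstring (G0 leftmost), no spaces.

Step 1: G0=NOT G1=NOT 1=0 G1=NOT G2=NOT 0=1 G2=1(const) G3=(1+1>=2)=1 -> 0111
Step 2: G0=NOT G1=NOT 1=0 G1=NOT G2=NOT 1=0 G2=1(const) G3=(0+1>=2)=0 -> 0010
Step 3: G0=NOT G1=NOT 0=1 G1=NOT G2=NOT 1=0 G2=1(const) G3=(0+0>=2)=0 -> 1010
Step 4: G0=NOT G1=NOT 0=1 G1=NOT G2=NOT 1=0 G2=1(const) G3=(1+0>=2)=0 -> 1010
Step 5: G0=NOT G1=NOT 0=1 G1=NOT G2=NOT 1=0 G2=1(const) G3=(1+0>=2)=0 -> 1010

1010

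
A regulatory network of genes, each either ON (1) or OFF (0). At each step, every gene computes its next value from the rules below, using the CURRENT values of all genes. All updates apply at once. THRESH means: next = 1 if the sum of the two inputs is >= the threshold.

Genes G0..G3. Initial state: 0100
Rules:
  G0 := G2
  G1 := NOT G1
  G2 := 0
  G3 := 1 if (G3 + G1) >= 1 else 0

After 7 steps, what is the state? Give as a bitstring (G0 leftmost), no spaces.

Step 1: G0=G2=0 G1=NOT G1=NOT 1=0 G2=0(const) G3=(0+1>=1)=1 -> 0001
Step 2: G0=G2=0 G1=NOT G1=NOT 0=1 G2=0(const) G3=(1+0>=1)=1 -> 0101
Step 3: G0=G2=0 G1=NOT G1=NOT 1=0 G2=0(const) G3=(1+1>=1)=1 -> 0001
Step 4: G0=G2=0 G1=NOT G1=NOT 0=1 G2=0(const) G3=(1+0>=1)=1 -> 0101
Step 5: G0=G2=0 G1=NOT G1=NOT 1=0 G2=0(const) G3=(1+1>=1)=1 -> 0001
Step 6: G0=G2=0 G1=NOT G1=NOT 0=1 G2=0(const) G3=(1+0>=1)=1 -> 0101
Step 7: G0=G2=0 G1=NOT G1=NOT 1=0 G2=0(const) G3=(1+1>=1)=1 -> 0001

0001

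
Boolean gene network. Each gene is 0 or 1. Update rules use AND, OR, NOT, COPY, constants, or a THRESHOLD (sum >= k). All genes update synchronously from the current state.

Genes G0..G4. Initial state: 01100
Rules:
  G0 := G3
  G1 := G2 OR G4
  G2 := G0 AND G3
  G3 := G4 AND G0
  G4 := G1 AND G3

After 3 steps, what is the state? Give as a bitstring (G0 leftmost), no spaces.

Step 1: G0=G3=0 G1=G2|G4=1|0=1 G2=G0&G3=0&0=0 G3=G4&G0=0&0=0 G4=G1&G3=1&0=0 -> 01000
Step 2: G0=G3=0 G1=G2|G4=0|0=0 G2=G0&G3=0&0=0 G3=G4&G0=0&0=0 G4=G1&G3=1&0=0 -> 00000
Step 3: G0=G3=0 G1=G2|G4=0|0=0 G2=G0&G3=0&0=0 G3=G4&G0=0&0=0 G4=G1&G3=0&0=0 -> 00000

00000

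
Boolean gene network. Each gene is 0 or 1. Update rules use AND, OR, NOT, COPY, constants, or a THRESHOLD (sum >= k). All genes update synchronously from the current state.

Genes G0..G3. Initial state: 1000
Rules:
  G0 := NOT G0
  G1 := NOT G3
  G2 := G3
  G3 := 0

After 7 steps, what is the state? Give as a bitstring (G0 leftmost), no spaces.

Step 1: G0=NOT G0=NOT 1=0 G1=NOT G3=NOT 0=1 G2=G3=0 G3=0(const) -> 0100
Step 2: G0=NOT G0=NOT 0=1 G1=NOT G3=NOT 0=1 G2=G3=0 G3=0(const) -> 1100
Step 3: G0=NOT G0=NOT 1=0 G1=NOT G3=NOT 0=1 G2=G3=0 G3=0(const) -> 0100
Step 4: G0=NOT G0=NOT 0=1 G1=NOT G3=NOT 0=1 G2=G3=0 G3=0(const) -> 1100
Step 5: G0=NOT G0=NOT 1=0 G1=NOT G3=NOT 0=1 G2=G3=0 G3=0(const) -> 0100
Step 6: G0=NOT G0=NOT 0=1 G1=NOT G3=NOT 0=1 G2=G3=0 G3=0(const) -> 1100
Step 7: G0=NOT G0=NOT 1=0 G1=NOT G3=NOT 0=1 G2=G3=0 G3=0(const) -> 0100

0100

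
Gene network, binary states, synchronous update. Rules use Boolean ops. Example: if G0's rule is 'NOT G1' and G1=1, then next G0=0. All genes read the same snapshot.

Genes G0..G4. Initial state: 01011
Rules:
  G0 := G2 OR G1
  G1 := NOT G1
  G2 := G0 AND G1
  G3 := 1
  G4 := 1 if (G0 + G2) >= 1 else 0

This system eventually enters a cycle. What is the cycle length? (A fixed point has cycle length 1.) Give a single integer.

Step 0: 01011
Step 1: G0=G2|G1=0|1=1 G1=NOT G1=NOT 1=0 G2=G0&G1=0&1=0 G3=1(const) G4=(0+0>=1)=0 -> 10010
Step 2: G0=G2|G1=0|0=0 G1=NOT G1=NOT 0=1 G2=G0&G1=1&0=0 G3=1(const) G4=(1+0>=1)=1 -> 01011
State from step 2 equals state from step 0 -> cycle length 2

Answer: 2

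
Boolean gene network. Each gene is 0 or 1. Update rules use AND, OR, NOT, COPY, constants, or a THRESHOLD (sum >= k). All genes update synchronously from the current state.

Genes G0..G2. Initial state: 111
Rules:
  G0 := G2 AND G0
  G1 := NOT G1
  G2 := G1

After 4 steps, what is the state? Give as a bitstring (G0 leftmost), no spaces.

Step 1: G0=G2&G0=1&1=1 G1=NOT G1=NOT 1=0 G2=G1=1 -> 101
Step 2: G0=G2&G0=1&1=1 G1=NOT G1=NOT 0=1 G2=G1=0 -> 110
Step 3: G0=G2&G0=0&1=0 G1=NOT G1=NOT 1=0 G2=G1=1 -> 001
Step 4: G0=G2&G0=1&0=0 G1=NOT G1=NOT 0=1 G2=G1=0 -> 010

010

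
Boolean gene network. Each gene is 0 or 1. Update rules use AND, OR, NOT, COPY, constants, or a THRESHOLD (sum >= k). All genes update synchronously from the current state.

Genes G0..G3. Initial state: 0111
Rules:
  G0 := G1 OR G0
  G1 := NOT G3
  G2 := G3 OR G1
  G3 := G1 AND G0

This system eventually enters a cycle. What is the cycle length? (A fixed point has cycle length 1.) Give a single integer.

Step 0: 0111
Step 1: G0=G1|G0=1|0=1 G1=NOT G3=NOT 1=0 G2=G3|G1=1|1=1 G3=G1&G0=1&0=0 -> 1010
Step 2: G0=G1|G0=0|1=1 G1=NOT G3=NOT 0=1 G2=G3|G1=0|0=0 G3=G1&G0=0&1=0 -> 1100
Step 3: G0=G1|G0=1|1=1 G1=NOT G3=NOT 0=1 G2=G3|G1=0|1=1 G3=G1&G0=1&1=1 -> 1111
Step 4: G0=G1|G0=1|1=1 G1=NOT G3=NOT 1=0 G2=G3|G1=1|1=1 G3=G1&G0=1&1=1 -> 1011
Step 5: G0=G1|G0=0|1=1 G1=NOT G3=NOT 1=0 G2=G3|G1=1|0=1 G3=G1&G0=0&1=0 -> 1010
State from step 5 equals state from step 1 -> cycle length 4

Answer: 4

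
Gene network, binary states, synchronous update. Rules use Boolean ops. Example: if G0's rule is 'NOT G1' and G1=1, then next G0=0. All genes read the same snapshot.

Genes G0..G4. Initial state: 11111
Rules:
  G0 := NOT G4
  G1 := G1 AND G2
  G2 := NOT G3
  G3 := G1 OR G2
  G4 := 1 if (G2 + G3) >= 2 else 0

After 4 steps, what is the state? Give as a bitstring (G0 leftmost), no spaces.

Step 1: G0=NOT G4=NOT 1=0 G1=G1&G2=1&1=1 G2=NOT G3=NOT 1=0 G3=G1|G2=1|1=1 G4=(1+1>=2)=1 -> 01011
Step 2: G0=NOT G4=NOT 1=0 G1=G1&G2=1&0=0 G2=NOT G3=NOT 1=0 G3=G1|G2=1|0=1 G4=(0+1>=2)=0 -> 00010
Step 3: G0=NOT G4=NOT 0=1 G1=G1&G2=0&0=0 G2=NOT G3=NOT 1=0 G3=G1|G2=0|0=0 G4=(0+1>=2)=0 -> 10000
Step 4: G0=NOT G4=NOT 0=1 G1=G1&G2=0&0=0 G2=NOT G3=NOT 0=1 G3=G1|G2=0|0=0 G4=(0+0>=2)=0 -> 10100

10100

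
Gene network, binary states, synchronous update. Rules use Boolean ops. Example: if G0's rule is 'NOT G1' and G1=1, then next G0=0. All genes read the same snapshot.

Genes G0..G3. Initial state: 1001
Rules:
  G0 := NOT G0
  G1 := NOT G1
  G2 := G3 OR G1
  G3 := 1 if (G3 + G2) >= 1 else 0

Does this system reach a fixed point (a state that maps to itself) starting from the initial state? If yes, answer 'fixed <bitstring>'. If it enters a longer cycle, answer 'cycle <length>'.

Answer: cycle 2

Derivation:
Step 0: 1001
Step 1: G0=NOT G0=NOT 1=0 G1=NOT G1=NOT 0=1 G2=G3|G1=1|0=1 G3=(1+0>=1)=1 -> 0111
Step 2: G0=NOT G0=NOT 0=1 G1=NOT G1=NOT 1=0 G2=G3|G1=1|1=1 G3=(1+1>=1)=1 -> 1011
Step 3: G0=NOT G0=NOT 1=0 G1=NOT G1=NOT 0=1 G2=G3|G1=1|0=1 G3=(1+1>=1)=1 -> 0111
Cycle of length 2 starting at step 1 -> no fixed point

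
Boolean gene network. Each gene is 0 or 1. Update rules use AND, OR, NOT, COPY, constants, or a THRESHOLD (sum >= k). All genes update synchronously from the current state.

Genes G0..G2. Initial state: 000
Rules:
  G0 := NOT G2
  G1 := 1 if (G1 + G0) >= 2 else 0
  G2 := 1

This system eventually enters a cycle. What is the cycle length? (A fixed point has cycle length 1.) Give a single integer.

Step 0: 000
Step 1: G0=NOT G2=NOT 0=1 G1=(0+0>=2)=0 G2=1(const) -> 101
Step 2: G0=NOT G2=NOT 1=0 G1=(0+1>=2)=0 G2=1(const) -> 001
Step 3: G0=NOT G2=NOT 1=0 G1=(0+0>=2)=0 G2=1(const) -> 001
State from step 3 equals state from step 2 -> cycle length 1

Answer: 1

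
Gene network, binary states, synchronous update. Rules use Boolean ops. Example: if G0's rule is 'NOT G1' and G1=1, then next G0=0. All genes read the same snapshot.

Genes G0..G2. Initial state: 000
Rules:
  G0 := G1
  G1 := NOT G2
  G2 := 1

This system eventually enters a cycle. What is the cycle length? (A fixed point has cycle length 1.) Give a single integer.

Step 0: 000
Step 1: G0=G1=0 G1=NOT G2=NOT 0=1 G2=1(const) -> 011
Step 2: G0=G1=1 G1=NOT G2=NOT 1=0 G2=1(const) -> 101
Step 3: G0=G1=0 G1=NOT G2=NOT 1=0 G2=1(const) -> 001
Step 4: G0=G1=0 G1=NOT G2=NOT 1=0 G2=1(const) -> 001
State from step 4 equals state from step 3 -> cycle length 1

Answer: 1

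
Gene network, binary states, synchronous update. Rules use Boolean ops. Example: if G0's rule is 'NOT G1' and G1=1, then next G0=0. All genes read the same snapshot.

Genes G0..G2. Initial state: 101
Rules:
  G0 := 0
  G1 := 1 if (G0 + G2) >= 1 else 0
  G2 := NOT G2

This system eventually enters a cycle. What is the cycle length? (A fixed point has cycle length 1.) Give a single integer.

Step 0: 101
Step 1: G0=0(const) G1=(1+1>=1)=1 G2=NOT G2=NOT 1=0 -> 010
Step 2: G0=0(const) G1=(0+0>=1)=0 G2=NOT G2=NOT 0=1 -> 001
Step 3: G0=0(const) G1=(0+1>=1)=1 G2=NOT G2=NOT 1=0 -> 010
State from step 3 equals state from step 1 -> cycle length 2

Answer: 2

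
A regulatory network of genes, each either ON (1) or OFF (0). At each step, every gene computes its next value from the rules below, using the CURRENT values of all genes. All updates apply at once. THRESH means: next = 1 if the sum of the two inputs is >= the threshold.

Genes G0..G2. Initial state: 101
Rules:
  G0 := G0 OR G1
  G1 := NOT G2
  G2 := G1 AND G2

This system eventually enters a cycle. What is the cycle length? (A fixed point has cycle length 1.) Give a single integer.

Answer: 1

Derivation:
Step 0: 101
Step 1: G0=G0|G1=1|0=1 G1=NOT G2=NOT 1=0 G2=G1&G2=0&1=0 -> 100
Step 2: G0=G0|G1=1|0=1 G1=NOT G2=NOT 0=1 G2=G1&G2=0&0=0 -> 110
Step 3: G0=G0|G1=1|1=1 G1=NOT G2=NOT 0=1 G2=G1&G2=1&0=0 -> 110
State from step 3 equals state from step 2 -> cycle length 1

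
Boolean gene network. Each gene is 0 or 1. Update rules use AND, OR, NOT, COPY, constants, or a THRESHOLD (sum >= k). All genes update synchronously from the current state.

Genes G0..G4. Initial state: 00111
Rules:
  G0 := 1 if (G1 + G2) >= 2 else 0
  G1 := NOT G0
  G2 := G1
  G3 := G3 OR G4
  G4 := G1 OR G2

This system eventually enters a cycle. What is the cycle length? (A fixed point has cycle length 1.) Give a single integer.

Step 0: 00111
Step 1: G0=(0+1>=2)=0 G1=NOT G0=NOT 0=1 G2=G1=0 G3=G3|G4=1|1=1 G4=G1|G2=0|1=1 -> 01011
Step 2: G0=(1+0>=2)=0 G1=NOT G0=NOT 0=1 G2=G1=1 G3=G3|G4=1|1=1 G4=G1|G2=1|0=1 -> 01111
Step 3: G0=(1+1>=2)=1 G1=NOT G0=NOT 0=1 G2=G1=1 G3=G3|G4=1|1=1 G4=G1|G2=1|1=1 -> 11111
Step 4: G0=(1+1>=2)=1 G1=NOT G0=NOT 1=0 G2=G1=1 G3=G3|G4=1|1=1 G4=G1|G2=1|1=1 -> 10111
Step 5: G0=(0+1>=2)=0 G1=NOT G0=NOT 1=0 G2=G1=0 G3=G3|G4=1|1=1 G4=G1|G2=0|1=1 -> 00011
Step 6: G0=(0+0>=2)=0 G1=NOT G0=NOT 0=1 G2=G1=0 G3=G3|G4=1|1=1 G4=G1|G2=0|0=0 -> 01010
Step 7: G0=(1+0>=2)=0 G1=NOT G0=NOT 0=1 G2=G1=1 G3=G3|G4=1|0=1 G4=G1|G2=1|0=1 -> 01111
State from step 7 equals state from step 2 -> cycle length 5

Answer: 5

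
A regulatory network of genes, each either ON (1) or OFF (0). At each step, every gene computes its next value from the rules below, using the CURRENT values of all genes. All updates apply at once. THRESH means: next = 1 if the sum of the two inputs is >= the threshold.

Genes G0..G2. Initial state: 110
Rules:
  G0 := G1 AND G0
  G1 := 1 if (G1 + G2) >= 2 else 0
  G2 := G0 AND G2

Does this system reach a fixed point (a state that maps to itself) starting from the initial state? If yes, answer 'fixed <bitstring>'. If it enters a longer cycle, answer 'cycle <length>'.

Step 0: 110
Step 1: G0=G1&G0=1&1=1 G1=(1+0>=2)=0 G2=G0&G2=1&0=0 -> 100
Step 2: G0=G1&G0=0&1=0 G1=(0+0>=2)=0 G2=G0&G2=1&0=0 -> 000
Step 3: G0=G1&G0=0&0=0 G1=(0+0>=2)=0 G2=G0&G2=0&0=0 -> 000
Fixed point reached at step 2: 000

Answer: fixed 000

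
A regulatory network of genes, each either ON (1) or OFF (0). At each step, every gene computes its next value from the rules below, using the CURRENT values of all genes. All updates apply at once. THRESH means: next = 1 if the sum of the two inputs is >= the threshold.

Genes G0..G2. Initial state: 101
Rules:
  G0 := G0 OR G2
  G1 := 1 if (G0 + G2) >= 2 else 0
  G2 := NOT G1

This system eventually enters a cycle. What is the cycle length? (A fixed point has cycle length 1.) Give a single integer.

Answer: 4

Derivation:
Step 0: 101
Step 1: G0=G0|G2=1|1=1 G1=(1+1>=2)=1 G2=NOT G1=NOT 0=1 -> 111
Step 2: G0=G0|G2=1|1=1 G1=(1+1>=2)=1 G2=NOT G1=NOT 1=0 -> 110
Step 3: G0=G0|G2=1|0=1 G1=(1+0>=2)=0 G2=NOT G1=NOT 1=0 -> 100
Step 4: G0=G0|G2=1|0=1 G1=(1+0>=2)=0 G2=NOT G1=NOT 0=1 -> 101
State from step 4 equals state from step 0 -> cycle length 4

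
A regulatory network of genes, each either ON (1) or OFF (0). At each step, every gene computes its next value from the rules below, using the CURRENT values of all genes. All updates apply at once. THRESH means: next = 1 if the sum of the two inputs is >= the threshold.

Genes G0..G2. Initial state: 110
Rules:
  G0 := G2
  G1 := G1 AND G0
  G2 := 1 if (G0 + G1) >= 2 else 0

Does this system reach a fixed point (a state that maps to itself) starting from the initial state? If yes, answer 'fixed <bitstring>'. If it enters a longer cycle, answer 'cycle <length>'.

Answer: fixed 000

Derivation:
Step 0: 110
Step 1: G0=G2=0 G1=G1&G0=1&1=1 G2=(1+1>=2)=1 -> 011
Step 2: G0=G2=1 G1=G1&G0=1&0=0 G2=(0+1>=2)=0 -> 100
Step 3: G0=G2=0 G1=G1&G0=0&1=0 G2=(1+0>=2)=0 -> 000
Step 4: G0=G2=0 G1=G1&G0=0&0=0 G2=(0+0>=2)=0 -> 000
Fixed point reached at step 3: 000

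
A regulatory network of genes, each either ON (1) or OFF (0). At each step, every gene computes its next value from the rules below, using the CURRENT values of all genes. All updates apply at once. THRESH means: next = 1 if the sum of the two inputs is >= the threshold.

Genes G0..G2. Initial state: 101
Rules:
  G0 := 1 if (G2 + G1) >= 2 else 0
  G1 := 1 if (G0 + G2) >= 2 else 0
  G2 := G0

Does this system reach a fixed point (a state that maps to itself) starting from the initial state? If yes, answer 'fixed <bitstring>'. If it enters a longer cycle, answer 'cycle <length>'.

Answer: fixed 000

Derivation:
Step 0: 101
Step 1: G0=(1+0>=2)=0 G1=(1+1>=2)=1 G2=G0=1 -> 011
Step 2: G0=(1+1>=2)=1 G1=(0+1>=2)=0 G2=G0=0 -> 100
Step 3: G0=(0+0>=2)=0 G1=(1+0>=2)=0 G2=G0=1 -> 001
Step 4: G0=(1+0>=2)=0 G1=(0+1>=2)=0 G2=G0=0 -> 000
Step 5: G0=(0+0>=2)=0 G1=(0+0>=2)=0 G2=G0=0 -> 000
Fixed point reached at step 4: 000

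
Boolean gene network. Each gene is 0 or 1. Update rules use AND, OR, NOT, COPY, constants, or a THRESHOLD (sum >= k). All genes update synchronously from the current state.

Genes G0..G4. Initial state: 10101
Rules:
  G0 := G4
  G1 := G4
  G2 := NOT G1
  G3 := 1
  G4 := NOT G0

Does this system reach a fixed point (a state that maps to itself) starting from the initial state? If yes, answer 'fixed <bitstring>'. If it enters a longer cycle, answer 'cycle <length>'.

Step 0: 10101
Step 1: G0=G4=1 G1=G4=1 G2=NOT G1=NOT 0=1 G3=1(const) G4=NOT G0=NOT 1=0 -> 11110
Step 2: G0=G4=0 G1=G4=0 G2=NOT G1=NOT 1=0 G3=1(const) G4=NOT G0=NOT 1=0 -> 00010
Step 3: G0=G4=0 G1=G4=0 G2=NOT G1=NOT 0=1 G3=1(const) G4=NOT G0=NOT 0=1 -> 00111
Step 4: G0=G4=1 G1=G4=1 G2=NOT G1=NOT 0=1 G3=1(const) G4=NOT G0=NOT 0=1 -> 11111
Step 5: G0=G4=1 G1=G4=1 G2=NOT G1=NOT 1=0 G3=1(const) G4=NOT G0=NOT 1=0 -> 11010
Step 6: G0=G4=0 G1=G4=0 G2=NOT G1=NOT 1=0 G3=1(const) G4=NOT G0=NOT 1=0 -> 00010
Cycle of length 4 starting at step 2 -> no fixed point

Answer: cycle 4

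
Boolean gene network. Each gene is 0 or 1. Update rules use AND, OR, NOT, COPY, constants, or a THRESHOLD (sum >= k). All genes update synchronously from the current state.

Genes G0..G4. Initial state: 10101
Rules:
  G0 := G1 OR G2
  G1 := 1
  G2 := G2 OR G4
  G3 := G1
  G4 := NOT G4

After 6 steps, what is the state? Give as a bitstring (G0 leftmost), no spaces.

Step 1: G0=G1|G2=0|1=1 G1=1(const) G2=G2|G4=1|1=1 G3=G1=0 G4=NOT G4=NOT 1=0 -> 11100
Step 2: G0=G1|G2=1|1=1 G1=1(const) G2=G2|G4=1|0=1 G3=G1=1 G4=NOT G4=NOT 0=1 -> 11111
Step 3: G0=G1|G2=1|1=1 G1=1(const) G2=G2|G4=1|1=1 G3=G1=1 G4=NOT G4=NOT 1=0 -> 11110
Step 4: G0=G1|G2=1|1=1 G1=1(const) G2=G2|G4=1|0=1 G3=G1=1 G4=NOT G4=NOT 0=1 -> 11111
Step 5: G0=G1|G2=1|1=1 G1=1(const) G2=G2|G4=1|1=1 G3=G1=1 G4=NOT G4=NOT 1=0 -> 11110
Step 6: G0=G1|G2=1|1=1 G1=1(const) G2=G2|G4=1|0=1 G3=G1=1 G4=NOT G4=NOT 0=1 -> 11111

11111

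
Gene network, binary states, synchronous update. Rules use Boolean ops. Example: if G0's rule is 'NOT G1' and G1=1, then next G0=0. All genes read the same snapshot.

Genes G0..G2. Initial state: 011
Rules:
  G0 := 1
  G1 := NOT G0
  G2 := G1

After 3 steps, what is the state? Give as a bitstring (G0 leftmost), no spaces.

Step 1: G0=1(const) G1=NOT G0=NOT 0=1 G2=G1=1 -> 111
Step 2: G0=1(const) G1=NOT G0=NOT 1=0 G2=G1=1 -> 101
Step 3: G0=1(const) G1=NOT G0=NOT 1=0 G2=G1=0 -> 100

100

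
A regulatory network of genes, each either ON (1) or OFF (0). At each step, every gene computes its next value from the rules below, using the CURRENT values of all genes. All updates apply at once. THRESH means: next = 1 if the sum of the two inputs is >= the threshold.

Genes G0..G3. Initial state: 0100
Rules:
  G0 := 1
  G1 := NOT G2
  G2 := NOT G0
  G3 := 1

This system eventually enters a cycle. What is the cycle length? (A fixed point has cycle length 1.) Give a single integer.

Answer: 1

Derivation:
Step 0: 0100
Step 1: G0=1(const) G1=NOT G2=NOT 0=1 G2=NOT G0=NOT 0=1 G3=1(const) -> 1111
Step 2: G0=1(const) G1=NOT G2=NOT 1=0 G2=NOT G0=NOT 1=0 G3=1(const) -> 1001
Step 3: G0=1(const) G1=NOT G2=NOT 0=1 G2=NOT G0=NOT 1=0 G3=1(const) -> 1101
Step 4: G0=1(const) G1=NOT G2=NOT 0=1 G2=NOT G0=NOT 1=0 G3=1(const) -> 1101
State from step 4 equals state from step 3 -> cycle length 1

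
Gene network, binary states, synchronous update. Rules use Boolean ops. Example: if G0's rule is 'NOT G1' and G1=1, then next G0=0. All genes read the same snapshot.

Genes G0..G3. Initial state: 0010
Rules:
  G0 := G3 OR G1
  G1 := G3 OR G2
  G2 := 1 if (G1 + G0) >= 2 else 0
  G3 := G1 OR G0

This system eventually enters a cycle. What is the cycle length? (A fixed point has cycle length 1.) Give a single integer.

Answer: 1

Derivation:
Step 0: 0010
Step 1: G0=G3|G1=0|0=0 G1=G3|G2=0|1=1 G2=(0+0>=2)=0 G3=G1|G0=0|0=0 -> 0100
Step 2: G0=G3|G1=0|1=1 G1=G3|G2=0|0=0 G2=(1+0>=2)=0 G3=G1|G0=1|0=1 -> 1001
Step 3: G0=G3|G1=1|0=1 G1=G3|G2=1|0=1 G2=(0+1>=2)=0 G3=G1|G0=0|1=1 -> 1101
Step 4: G0=G3|G1=1|1=1 G1=G3|G2=1|0=1 G2=(1+1>=2)=1 G3=G1|G0=1|1=1 -> 1111
Step 5: G0=G3|G1=1|1=1 G1=G3|G2=1|1=1 G2=(1+1>=2)=1 G3=G1|G0=1|1=1 -> 1111
State from step 5 equals state from step 4 -> cycle length 1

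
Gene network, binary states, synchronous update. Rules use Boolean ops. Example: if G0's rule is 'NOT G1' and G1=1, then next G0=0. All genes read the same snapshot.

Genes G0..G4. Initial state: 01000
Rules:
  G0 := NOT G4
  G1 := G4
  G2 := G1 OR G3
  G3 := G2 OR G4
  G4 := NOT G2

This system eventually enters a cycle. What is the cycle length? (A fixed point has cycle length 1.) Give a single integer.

Step 0: 01000
Step 1: G0=NOT G4=NOT 0=1 G1=G4=0 G2=G1|G3=1|0=1 G3=G2|G4=0|0=0 G4=NOT G2=NOT 0=1 -> 10101
Step 2: G0=NOT G4=NOT 1=0 G1=G4=1 G2=G1|G3=0|0=0 G3=G2|G4=1|1=1 G4=NOT G2=NOT 1=0 -> 01010
Step 3: G0=NOT G4=NOT 0=1 G1=G4=0 G2=G1|G3=1|1=1 G3=G2|G4=0|0=0 G4=NOT G2=NOT 0=1 -> 10101
State from step 3 equals state from step 1 -> cycle length 2

Answer: 2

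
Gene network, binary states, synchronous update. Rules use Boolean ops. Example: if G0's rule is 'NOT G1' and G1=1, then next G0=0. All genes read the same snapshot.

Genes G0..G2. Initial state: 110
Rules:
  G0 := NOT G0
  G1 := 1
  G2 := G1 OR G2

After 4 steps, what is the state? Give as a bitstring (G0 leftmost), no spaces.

Step 1: G0=NOT G0=NOT 1=0 G1=1(const) G2=G1|G2=1|0=1 -> 011
Step 2: G0=NOT G0=NOT 0=1 G1=1(const) G2=G1|G2=1|1=1 -> 111
Step 3: G0=NOT G0=NOT 1=0 G1=1(const) G2=G1|G2=1|1=1 -> 011
Step 4: G0=NOT G0=NOT 0=1 G1=1(const) G2=G1|G2=1|1=1 -> 111

111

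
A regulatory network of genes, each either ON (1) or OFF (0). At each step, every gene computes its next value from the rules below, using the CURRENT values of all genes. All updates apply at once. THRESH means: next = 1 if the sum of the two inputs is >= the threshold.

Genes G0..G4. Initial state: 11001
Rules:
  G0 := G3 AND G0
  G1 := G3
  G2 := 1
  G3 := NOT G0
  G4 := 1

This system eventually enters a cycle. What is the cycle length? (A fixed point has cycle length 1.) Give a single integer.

Step 0: 11001
Step 1: G0=G3&G0=0&1=0 G1=G3=0 G2=1(const) G3=NOT G0=NOT 1=0 G4=1(const) -> 00101
Step 2: G0=G3&G0=0&0=0 G1=G3=0 G2=1(const) G3=NOT G0=NOT 0=1 G4=1(const) -> 00111
Step 3: G0=G3&G0=1&0=0 G1=G3=1 G2=1(const) G3=NOT G0=NOT 0=1 G4=1(const) -> 01111
Step 4: G0=G3&G0=1&0=0 G1=G3=1 G2=1(const) G3=NOT G0=NOT 0=1 G4=1(const) -> 01111
State from step 4 equals state from step 3 -> cycle length 1

Answer: 1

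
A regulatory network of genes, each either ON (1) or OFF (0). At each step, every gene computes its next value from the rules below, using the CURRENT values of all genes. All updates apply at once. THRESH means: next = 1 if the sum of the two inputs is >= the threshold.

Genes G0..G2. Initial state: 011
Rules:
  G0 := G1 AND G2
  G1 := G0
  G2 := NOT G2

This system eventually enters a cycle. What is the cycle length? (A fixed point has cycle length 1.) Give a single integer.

Step 0: 011
Step 1: G0=G1&G2=1&1=1 G1=G0=0 G2=NOT G2=NOT 1=0 -> 100
Step 2: G0=G1&G2=0&0=0 G1=G0=1 G2=NOT G2=NOT 0=1 -> 011
State from step 2 equals state from step 0 -> cycle length 2

Answer: 2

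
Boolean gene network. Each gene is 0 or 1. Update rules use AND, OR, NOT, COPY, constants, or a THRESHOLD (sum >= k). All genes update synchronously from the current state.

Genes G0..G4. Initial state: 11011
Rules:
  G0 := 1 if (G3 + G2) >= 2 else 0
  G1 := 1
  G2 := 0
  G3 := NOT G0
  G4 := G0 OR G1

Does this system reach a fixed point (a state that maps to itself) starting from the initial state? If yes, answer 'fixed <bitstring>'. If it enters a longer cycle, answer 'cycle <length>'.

Step 0: 11011
Step 1: G0=(1+0>=2)=0 G1=1(const) G2=0(const) G3=NOT G0=NOT 1=0 G4=G0|G1=1|1=1 -> 01001
Step 2: G0=(0+0>=2)=0 G1=1(const) G2=0(const) G3=NOT G0=NOT 0=1 G4=G0|G1=0|1=1 -> 01011
Step 3: G0=(1+0>=2)=0 G1=1(const) G2=0(const) G3=NOT G0=NOT 0=1 G4=G0|G1=0|1=1 -> 01011
Fixed point reached at step 2: 01011

Answer: fixed 01011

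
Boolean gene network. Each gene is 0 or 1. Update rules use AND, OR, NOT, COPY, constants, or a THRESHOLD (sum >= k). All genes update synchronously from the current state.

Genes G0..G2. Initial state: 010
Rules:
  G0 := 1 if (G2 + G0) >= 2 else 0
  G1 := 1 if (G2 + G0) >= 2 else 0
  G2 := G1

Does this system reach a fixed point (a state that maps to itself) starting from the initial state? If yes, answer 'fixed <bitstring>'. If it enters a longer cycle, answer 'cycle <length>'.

Step 0: 010
Step 1: G0=(0+0>=2)=0 G1=(0+0>=2)=0 G2=G1=1 -> 001
Step 2: G0=(1+0>=2)=0 G1=(1+0>=2)=0 G2=G1=0 -> 000
Step 3: G0=(0+0>=2)=0 G1=(0+0>=2)=0 G2=G1=0 -> 000
Fixed point reached at step 2: 000

Answer: fixed 000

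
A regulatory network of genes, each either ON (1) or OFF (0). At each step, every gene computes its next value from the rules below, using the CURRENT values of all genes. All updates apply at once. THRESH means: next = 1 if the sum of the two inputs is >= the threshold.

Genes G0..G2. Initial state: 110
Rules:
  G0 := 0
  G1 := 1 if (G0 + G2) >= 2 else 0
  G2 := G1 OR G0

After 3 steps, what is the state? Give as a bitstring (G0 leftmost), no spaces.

Step 1: G0=0(const) G1=(1+0>=2)=0 G2=G1|G0=1|1=1 -> 001
Step 2: G0=0(const) G1=(0+1>=2)=0 G2=G1|G0=0|0=0 -> 000
Step 3: G0=0(const) G1=(0+0>=2)=0 G2=G1|G0=0|0=0 -> 000

000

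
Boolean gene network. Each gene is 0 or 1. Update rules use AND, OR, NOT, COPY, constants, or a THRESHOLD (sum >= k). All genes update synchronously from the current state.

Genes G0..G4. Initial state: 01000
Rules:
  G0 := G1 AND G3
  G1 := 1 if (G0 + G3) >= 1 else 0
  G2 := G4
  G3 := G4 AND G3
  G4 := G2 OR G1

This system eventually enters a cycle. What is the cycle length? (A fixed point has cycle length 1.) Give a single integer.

Step 0: 01000
Step 1: G0=G1&G3=1&0=0 G1=(0+0>=1)=0 G2=G4=0 G3=G4&G3=0&0=0 G4=G2|G1=0|1=1 -> 00001
Step 2: G0=G1&G3=0&0=0 G1=(0+0>=1)=0 G2=G4=1 G3=G4&G3=1&0=0 G4=G2|G1=0|0=0 -> 00100
Step 3: G0=G1&G3=0&0=0 G1=(0+0>=1)=0 G2=G4=0 G3=G4&G3=0&0=0 G4=G2|G1=1|0=1 -> 00001
State from step 3 equals state from step 1 -> cycle length 2

Answer: 2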